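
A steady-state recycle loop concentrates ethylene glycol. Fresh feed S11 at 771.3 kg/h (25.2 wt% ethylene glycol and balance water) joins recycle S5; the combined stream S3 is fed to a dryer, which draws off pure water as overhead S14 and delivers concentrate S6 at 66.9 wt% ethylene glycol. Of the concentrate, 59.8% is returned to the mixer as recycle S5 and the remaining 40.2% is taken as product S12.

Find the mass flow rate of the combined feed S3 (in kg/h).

Overall ethylene glycol balance (none leaves overhead): ethylene glycol in fresh feed = ethylene glycol in product, i.e. 771.3×0.252 = (1−0.598)·S6·0.669.
S6 = 194.37/(0.669×0.402) = 722.72 kg/h.
Recycle S5 = 0.598×722.72 = 432.19 kg/h.
Combined feed S3 = 771.3 + 432.19 = 1203.5 kg/h.

1203 kg/h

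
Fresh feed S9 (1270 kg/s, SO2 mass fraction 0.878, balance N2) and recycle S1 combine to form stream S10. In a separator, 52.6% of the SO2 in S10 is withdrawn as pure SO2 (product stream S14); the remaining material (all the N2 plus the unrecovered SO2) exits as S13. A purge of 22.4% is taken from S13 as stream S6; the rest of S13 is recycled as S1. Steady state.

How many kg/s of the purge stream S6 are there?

N2 enters only via S9 and leaves only via the purge: 1270×0.122 = 0.224×(N2 in S13), and the separator passes all N2, so N2 in S10 = N2 in S13 = 691.7 kg/s.
SO2 in S10: m_A = 1270×0.878 + (1−0.224)·(1−0.526)·m_A, so m_A = 1115.1/0.6322 = 1763.8 kg/s.
S13 = (1−0.526)×1763.8 + 691.7 = 1527.8 kg/s.
Purge S6 = 0.224×1527.8 = 342.22 kg/s.

342.2 kg/s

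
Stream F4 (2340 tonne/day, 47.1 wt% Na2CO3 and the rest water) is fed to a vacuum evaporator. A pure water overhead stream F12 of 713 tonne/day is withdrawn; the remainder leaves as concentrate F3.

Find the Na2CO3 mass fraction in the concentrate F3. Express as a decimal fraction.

Na2CO3 is not removed: 2340×0.471 = 1102.1 tonne/day of Na2CO3 enters F3.
Concentrate = 2340 − 713 = 1627 tonne/day.
Mass fraction = 1102.1/1627 = 0.6774.

0.6774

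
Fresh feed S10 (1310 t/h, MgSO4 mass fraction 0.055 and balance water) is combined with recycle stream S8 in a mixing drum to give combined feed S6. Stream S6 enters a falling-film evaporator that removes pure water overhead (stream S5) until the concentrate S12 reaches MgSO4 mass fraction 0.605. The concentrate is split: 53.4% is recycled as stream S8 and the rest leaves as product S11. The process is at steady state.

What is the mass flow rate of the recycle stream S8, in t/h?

136.5 t/h

Overall MgSO4 balance (none leaves overhead): MgSO4 in fresh feed = MgSO4 in product, i.e. 1310×0.055 = (1−0.534)·S12·0.605.
S12 = 72.05/(0.605×0.466) = 255.56 t/h.
Recycle S8 = 0.534×255.56 = 136.47 t/h.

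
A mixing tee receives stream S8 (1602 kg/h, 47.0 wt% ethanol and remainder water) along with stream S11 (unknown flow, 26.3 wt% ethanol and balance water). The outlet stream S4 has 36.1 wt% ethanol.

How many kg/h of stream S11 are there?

Let S11 be the unknown flow. Total out = 1602 + S11.
ethanol balance: 752.94 + 0.263·S11 = 0.361·(1602 + S11)
(0.263 − 0.361)·S11 = 0.361×1602 − 752.94 = -174.62
S11 = -174.62 / -0.098 = 1781.8 kg/h

1782 kg/h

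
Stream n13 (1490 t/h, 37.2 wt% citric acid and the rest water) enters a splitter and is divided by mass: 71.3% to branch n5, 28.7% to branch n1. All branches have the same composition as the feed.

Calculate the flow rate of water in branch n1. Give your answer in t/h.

268.6 t/h

Branch n1 total = 0.287×1490 = 427.63 t/h.
water in n1 = 0.628×427.63 = 268.55 t/h.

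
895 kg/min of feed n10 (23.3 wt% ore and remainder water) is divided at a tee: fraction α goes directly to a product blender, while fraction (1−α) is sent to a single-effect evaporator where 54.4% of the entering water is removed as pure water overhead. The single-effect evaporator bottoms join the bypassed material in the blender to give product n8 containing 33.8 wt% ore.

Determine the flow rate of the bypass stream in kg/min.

228.7 kg/min

All 895×0.233 = 208.54 kg/min of ore reaches n8, so n8 = 208.54/0.338 = 616.97 kg/min and vapour = 278.03 kg/min.
The evaporator receives (1−α)·895 of feed at 0.767 water and removes 0.544 of that water:
0.544×0.767×(1−α)×895 = 278.03
(1−α) = 278.03/373.44 = 0.7445;  α = 0.2555.
Bypass flow = 0.2555×895 = 228.65 kg/min.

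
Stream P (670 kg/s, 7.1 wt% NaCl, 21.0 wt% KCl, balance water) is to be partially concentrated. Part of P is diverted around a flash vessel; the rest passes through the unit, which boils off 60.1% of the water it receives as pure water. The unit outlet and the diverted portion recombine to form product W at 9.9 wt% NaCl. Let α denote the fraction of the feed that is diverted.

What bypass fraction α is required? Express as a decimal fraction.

All 670×0.071 = 47.57 kg/s of NaCl reaches W, so W = 47.57/0.099 = 480.51 kg/s and vapour = 189.49 kg/s.
The evaporator receives (1−α)·670 of feed at 0.719 water and removes 0.601 of that water:
0.601×0.719×(1−α)×670 = 189.49
(1−α) = 189.49/289.52 = 0.6545;  α = 0.3455.

0.345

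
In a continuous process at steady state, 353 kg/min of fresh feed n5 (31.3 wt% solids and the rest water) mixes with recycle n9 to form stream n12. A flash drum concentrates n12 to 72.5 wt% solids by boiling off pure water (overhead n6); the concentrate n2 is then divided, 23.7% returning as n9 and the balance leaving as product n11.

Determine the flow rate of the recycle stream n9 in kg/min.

47.34 kg/min

Overall solids balance (none leaves overhead): solids in fresh feed = solids in product, i.e. 353×0.313 = (1−0.237)·n2·0.725.
n2 = 110.49/(0.725×0.763) = 199.74 kg/min.
Recycle n9 = 0.237×199.74 = 47.337 kg/min.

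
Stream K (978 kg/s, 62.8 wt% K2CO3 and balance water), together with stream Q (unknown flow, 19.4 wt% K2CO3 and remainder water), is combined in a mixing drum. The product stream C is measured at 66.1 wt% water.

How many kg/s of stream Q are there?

1949 kg/s

Let Q be the unknown flow. Total out = 978 + Q.
water balance: 363.82 + 0.806·Q = 0.661·(978 + Q)
(0.806 − 0.661)·Q = 0.661×978 − 363.82 = 282.64
Q = 282.64 / 0.145 = 1949.3 kg/s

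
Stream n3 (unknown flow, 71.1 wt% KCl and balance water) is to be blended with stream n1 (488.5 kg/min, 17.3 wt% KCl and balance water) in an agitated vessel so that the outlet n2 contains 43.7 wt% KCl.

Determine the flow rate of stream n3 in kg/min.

Let n3 be the unknown flow. Total out = 488.5 + n3.
KCl balance: 84.51 + 0.711·n3 = 0.437·(488.5 + n3)
(0.711 − 0.437)·n3 = 0.437×488.5 − 84.51 = 128.96
n3 = 128.96 / 0.274 = 470.67 kg/min

470.7 kg/min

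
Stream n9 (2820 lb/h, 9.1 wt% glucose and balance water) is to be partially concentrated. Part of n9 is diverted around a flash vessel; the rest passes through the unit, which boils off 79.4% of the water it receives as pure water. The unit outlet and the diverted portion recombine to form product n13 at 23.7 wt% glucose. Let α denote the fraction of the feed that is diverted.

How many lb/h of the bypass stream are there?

413 lb/h

All 2820×0.091 = 256.62 lb/h of glucose reaches n13, so n13 = 256.62/0.237 = 1082.8 lb/h and vapour = 1737.2 lb/h.
The evaporator receives (1−α)·2820 of feed at 0.909 water and removes 0.794 of that water:
0.794×0.909×(1−α)×2820 = 1737.2
(1−α) = 1737.2/2035.3 = 0.8535;  α = 0.1465.
Bypass flow = 0.1465×2820 = 413.04 lb/h.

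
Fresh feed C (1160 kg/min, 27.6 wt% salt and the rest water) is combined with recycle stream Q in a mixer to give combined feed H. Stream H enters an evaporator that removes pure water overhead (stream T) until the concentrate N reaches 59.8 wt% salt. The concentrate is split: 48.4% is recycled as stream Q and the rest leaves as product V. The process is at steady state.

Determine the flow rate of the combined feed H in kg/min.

Overall salt balance (none leaves overhead): salt in fresh feed = salt in product, i.e. 1160×0.276 = (1−0.484)·N·0.598.
N = 320.16/(0.598×0.516) = 1037.6 kg/min.
Recycle Q = 0.484×1037.6 = 502.18 kg/min.
Combined feed H = 1160 + 502.18 = 1662.2 kg/min.

1662 kg/min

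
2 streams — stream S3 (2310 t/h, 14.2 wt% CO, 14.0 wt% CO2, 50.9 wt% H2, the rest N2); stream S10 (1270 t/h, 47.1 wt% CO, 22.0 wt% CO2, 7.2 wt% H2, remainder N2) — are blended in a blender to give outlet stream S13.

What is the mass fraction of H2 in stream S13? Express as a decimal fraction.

0.3540

Total flow out = 2310 + 1270 = 3580 t/h.
H2 in = 2310×0.509 + 1270×0.072 = 1267.2 t/h.
H2 mass fraction in S13 = 1267.2/3580 = 0.3540.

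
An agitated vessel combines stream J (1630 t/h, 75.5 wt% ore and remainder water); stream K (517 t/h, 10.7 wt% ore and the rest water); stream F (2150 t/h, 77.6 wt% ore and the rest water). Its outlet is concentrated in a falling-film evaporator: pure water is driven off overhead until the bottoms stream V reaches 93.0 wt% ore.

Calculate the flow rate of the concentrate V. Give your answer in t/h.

ore entering = 1630×0.755 + 517×0.107 + 2150×0.776 = 2954.4 t/h.
All ore reports to V, so V = 2954.4/0.930 = 3176.7 t/h.

3177 t/h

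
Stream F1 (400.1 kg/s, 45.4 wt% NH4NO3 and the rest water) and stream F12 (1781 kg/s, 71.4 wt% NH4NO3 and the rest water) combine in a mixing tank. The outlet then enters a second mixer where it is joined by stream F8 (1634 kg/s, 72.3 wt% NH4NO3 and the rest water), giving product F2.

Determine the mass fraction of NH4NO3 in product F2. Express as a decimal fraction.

Overall, product flow = 3815.1 kg/s.
NH4NO3 in = 400.1×0.454 + 1781×0.714 + 1634×0.723 = 2634.7 kg/s.
NH4NO3 fraction in F2 = 0.6906.

0.6906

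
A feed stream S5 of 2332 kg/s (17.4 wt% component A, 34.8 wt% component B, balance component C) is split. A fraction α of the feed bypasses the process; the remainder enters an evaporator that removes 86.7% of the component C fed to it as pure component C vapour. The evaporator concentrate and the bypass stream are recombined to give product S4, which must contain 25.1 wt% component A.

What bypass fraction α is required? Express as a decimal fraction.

0.260

All 2332×0.174 = 405.77 kg/s of component A reaches S4, so S4 = 405.77/0.251 = 1616.6 kg/s and vapour = 715.39 kg/s.
The evaporator receives (1−α)·2332 of feed at 0.478 component C and removes 0.867 of that component C:
0.867×0.478×(1−α)×2332 = 715.39
(1−α) = 715.39/966.44 = 0.7402;  α = 0.2598.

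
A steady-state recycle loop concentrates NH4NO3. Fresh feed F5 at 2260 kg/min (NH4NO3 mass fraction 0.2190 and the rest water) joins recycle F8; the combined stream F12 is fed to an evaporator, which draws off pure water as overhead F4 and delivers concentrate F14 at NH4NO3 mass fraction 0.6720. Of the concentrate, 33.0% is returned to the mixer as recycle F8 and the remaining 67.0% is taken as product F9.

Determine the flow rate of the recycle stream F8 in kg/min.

Overall NH4NO3 balance (none leaves overhead): NH4NO3 in fresh feed = NH4NO3 in product, i.e. 2260×0.219 = (1−0.330)·F14·0.672.
F14 = 494.94/(0.672×0.670) = 1099.3 kg/min.
Recycle F8 = 0.330×1099.3 = 362.76 kg/min.

362.8 kg/min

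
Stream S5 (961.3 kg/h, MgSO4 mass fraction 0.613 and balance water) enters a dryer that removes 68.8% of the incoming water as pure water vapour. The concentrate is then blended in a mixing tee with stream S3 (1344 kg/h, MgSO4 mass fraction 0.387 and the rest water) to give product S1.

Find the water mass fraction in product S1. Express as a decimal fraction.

0.459

Vapour removed = 0.688×0.387×961.3 = 255.95 kg/h; concentrate = 705.35 kg/h.
water reaching the mixer = 116.07 (from concentrate) + 1344×0.613 = 939.94 kg/h.
Product flow = 705.35 + 1344 = 2049.3 kg/h; water fraction = 0.459.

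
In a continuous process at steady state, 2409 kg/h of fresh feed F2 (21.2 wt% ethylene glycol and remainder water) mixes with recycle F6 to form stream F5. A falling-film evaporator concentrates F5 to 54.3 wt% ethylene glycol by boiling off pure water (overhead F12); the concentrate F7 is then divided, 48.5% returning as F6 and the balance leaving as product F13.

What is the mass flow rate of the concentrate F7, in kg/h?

1826 kg/h

Overall ethylene glycol balance (none leaves overhead): ethylene glycol in fresh feed = ethylene glycol in product, i.e. 2409×0.212 = (1−0.485)·F7·0.543.
F7 = 510.71/(0.543×0.515) = 1826.3 kg/h.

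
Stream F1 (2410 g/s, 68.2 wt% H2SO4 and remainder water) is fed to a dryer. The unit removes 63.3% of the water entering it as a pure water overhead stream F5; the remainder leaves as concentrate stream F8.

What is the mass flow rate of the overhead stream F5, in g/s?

water entering = 2410×0.318 = 766.38 g/s; overhead removed = 0.633×766.38 = 485.12 g/s.

485.1 g/s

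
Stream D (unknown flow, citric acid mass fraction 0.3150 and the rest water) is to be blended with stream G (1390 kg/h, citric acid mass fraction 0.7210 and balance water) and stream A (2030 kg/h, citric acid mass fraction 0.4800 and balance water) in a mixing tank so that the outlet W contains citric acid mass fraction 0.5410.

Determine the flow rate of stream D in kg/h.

559.2 kg/h

Let D be the unknown flow. Total out = 3420 + D.
citric acid balance: 1976.6 + 0.315·D = 0.541·(3420 + D)
(0.315 − 0.541)·D = 0.541×3420 − 1976.6 = -126.37
D = -126.37 / -0.226 = 559.16 kg/h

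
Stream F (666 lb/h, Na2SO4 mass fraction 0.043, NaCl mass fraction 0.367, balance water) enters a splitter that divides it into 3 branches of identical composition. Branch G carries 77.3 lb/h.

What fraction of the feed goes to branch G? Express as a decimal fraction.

Fraction to G = 77.3/666 = 0.1161.

0.116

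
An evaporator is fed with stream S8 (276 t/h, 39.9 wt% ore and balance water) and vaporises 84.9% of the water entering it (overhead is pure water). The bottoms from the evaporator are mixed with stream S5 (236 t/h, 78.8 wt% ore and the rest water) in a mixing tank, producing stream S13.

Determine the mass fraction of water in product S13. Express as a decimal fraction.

0.202

Vapour removed = 0.849×0.601×276 = 140.83 t/h; concentrate = 135.17 t/h.
water reaching the mixer = 25.047 (from concentrate) + 236×0.212 = 75.079 t/h.
Product flow = 135.17 + 236 = 371.17 t/h; water fraction = 0.202.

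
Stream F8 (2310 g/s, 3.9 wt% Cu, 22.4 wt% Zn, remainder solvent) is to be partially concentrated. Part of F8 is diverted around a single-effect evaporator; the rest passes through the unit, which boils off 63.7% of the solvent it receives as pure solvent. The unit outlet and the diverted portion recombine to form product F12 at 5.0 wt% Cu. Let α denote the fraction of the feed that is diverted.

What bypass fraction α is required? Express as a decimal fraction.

0.531

All 2310×0.039 = 90.09 g/s of Cu reaches F12, so F12 = 90.09/0.050 = 1801.8 g/s and vapour = 508.2 g/s.
The evaporator receives (1−α)·2310 of feed at 0.737 solvent and removes 0.637 of that solvent:
0.637×0.737×(1−α)×2310 = 508.2
(1−α) = 508.2/1084.5 = 0.4686;  α = 0.5314.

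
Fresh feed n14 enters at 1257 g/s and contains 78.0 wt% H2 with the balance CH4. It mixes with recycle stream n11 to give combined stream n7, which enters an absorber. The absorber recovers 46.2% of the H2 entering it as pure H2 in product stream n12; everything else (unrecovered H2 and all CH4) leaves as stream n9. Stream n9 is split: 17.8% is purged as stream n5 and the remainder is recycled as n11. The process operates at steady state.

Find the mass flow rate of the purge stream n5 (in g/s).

444.9 g/s

CH4 enters only via n14 and leaves only via the purge: 1257×0.220 = 0.178×(CH4 in n9), and the absorber passes all CH4, so CH4 in n7 = CH4 in n9 = 1553.6 g/s.
H2 in n7: m_A = 1257×0.780 + (1−0.178)·(1−0.462)·m_A, so m_A = 980.46/0.5578 = 1757.8 g/s.
n9 = (1−0.462)×1757.8 + 1553.6 = 2499.3 g/s.
Purge n5 = 0.178×2499.3 = 444.88 g/s.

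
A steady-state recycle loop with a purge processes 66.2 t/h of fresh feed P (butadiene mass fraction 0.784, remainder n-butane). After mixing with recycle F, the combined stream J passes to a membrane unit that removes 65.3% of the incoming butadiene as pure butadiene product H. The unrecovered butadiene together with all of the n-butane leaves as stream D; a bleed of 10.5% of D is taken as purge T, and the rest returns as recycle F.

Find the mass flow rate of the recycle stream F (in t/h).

145.3 t/h

n-butane enters only via P and leaves only via the purge: 66.2×0.216 = 0.105×(n-butane in D), and the membrane unit passes all n-butane, so n-butane in J = n-butane in D = 136.18 t/h.
butadiene in J: m_A = 66.2×0.784 + (1−0.105)·(1−0.653)·m_A, so m_A = 51.901/0.6894 = 75.28 t/h.
D = (1−0.653)×75.28 + 136.18 = 162.31 t/h.
Recycle F = (1−0.105)×162.31 = 145.26 t/h.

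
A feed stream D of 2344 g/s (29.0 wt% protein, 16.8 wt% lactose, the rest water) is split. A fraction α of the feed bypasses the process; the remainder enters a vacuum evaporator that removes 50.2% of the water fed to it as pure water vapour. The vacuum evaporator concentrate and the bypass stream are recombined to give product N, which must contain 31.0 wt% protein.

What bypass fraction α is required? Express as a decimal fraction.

0.763

All 2344×0.290 = 679.76 g/s of protein reaches N, so N = 679.76/0.310 = 2192.8 g/s and vapour = 151.23 g/s.
The evaporator receives (1−α)·2344 of feed at 0.542 water and removes 0.502 of that water:
0.502×0.542×(1−α)×2344 = 151.23
(1−α) = 151.23/637.76 = 0.2371;  α = 0.7629.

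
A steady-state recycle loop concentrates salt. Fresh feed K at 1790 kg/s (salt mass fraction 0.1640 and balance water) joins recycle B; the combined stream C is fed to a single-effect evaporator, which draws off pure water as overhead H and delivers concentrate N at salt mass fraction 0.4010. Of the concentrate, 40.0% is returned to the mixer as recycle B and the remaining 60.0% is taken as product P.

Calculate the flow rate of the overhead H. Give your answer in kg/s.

Overall salt balance (none leaves overhead): salt in fresh feed = salt in product, i.e. 1790×0.164 = (1−0.400)·N·0.401.
N = 293.56/(0.401×0.600) = 1220.1 kg/s.
Recycle B = 0.400×1220.1 = 488.05 kg/s.
Combined feed C = 1790 + 488.05 = 2278 kg/s.
Overhead H = C − N = 2278 − 1220.1 = 1057.9 kg/s.

1058 kg/s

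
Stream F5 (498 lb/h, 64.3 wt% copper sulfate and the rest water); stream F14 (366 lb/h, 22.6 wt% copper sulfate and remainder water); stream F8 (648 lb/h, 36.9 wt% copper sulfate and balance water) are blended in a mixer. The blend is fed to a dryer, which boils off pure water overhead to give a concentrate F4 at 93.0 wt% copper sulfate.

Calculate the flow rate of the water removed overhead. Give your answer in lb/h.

copper sulfate entering = 498×0.643 + 366×0.226 + 648×0.369 = 642.04 lb/h.
All copper sulfate reports to F4, so F4 = 642.04/0.930 = 690.37 lb/h.
Total feed = 1512 lb/h; overhead = 1512 − 690.37 = 821.63 lb/h.

821.6 lb/h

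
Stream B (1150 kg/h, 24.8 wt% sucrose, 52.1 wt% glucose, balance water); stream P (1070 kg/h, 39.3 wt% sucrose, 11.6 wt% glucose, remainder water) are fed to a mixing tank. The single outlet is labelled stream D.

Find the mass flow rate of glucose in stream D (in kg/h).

723.3 kg/h

glucose out = glucose in = 1150×0.521 + 1070×0.116 = 723.27 kg/h.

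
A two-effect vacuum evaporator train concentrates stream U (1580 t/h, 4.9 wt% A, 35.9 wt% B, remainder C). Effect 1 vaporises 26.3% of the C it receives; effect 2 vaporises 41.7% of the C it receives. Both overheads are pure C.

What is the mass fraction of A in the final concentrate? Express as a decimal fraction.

C in feed = 1580×0.592 = 935.36 t/h.
After stage 1: C left = (1−0.263)×935.36 = 689.36; stream total = 1334 t/h.
After stage 2: C left = (1−0.417)×689.36 = 401.9; final concentrate = 1046.5 t/h.
A fraction = 77.42/1046.5 = 0.074.

0.074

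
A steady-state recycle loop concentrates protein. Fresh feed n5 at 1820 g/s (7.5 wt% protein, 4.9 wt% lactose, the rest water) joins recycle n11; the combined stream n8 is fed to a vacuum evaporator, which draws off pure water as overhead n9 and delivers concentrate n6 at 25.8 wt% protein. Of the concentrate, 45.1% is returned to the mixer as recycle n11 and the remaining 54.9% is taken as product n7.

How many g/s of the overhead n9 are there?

Overall protein balance (none leaves overhead): protein in fresh feed = protein in product, i.e. 1820×0.075 = (1−0.451)·n6·0.258.
n6 = 136.5/(0.258×0.549) = 963.7 g/s.
Recycle n11 = 0.451×963.7 = 434.63 g/s.
Combined feed n8 = 1820 + 434.63 = 2254.6 g/s.
Overhead n9 = n8 − n6 = 2254.6 − 963.7 = 1290.9 g/s.

1291 g/s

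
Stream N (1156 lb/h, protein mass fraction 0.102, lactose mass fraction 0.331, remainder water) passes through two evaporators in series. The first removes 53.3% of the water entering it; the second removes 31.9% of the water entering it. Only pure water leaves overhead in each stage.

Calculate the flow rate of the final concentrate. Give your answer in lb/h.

709 lb/h

water in feed = 1156×0.567 = 655.45 lb/h.
After stage 1: water left = (1−0.533)×655.45 = 306.1; stream total = 806.64 lb/h.
After stage 2: water left = (1−0.319)×306.1 = 208.45; final concentrate = 709 lb/h.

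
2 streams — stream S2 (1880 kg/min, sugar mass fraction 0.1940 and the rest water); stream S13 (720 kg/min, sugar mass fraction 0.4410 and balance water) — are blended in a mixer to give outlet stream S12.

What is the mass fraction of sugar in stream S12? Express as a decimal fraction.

0.2624

Total flow out = 1880 + 720 = 2600 kg/min.
sugar in = 1880×0.194 + 720×0.441 = 682.24 kg/min.
sugar mass fraction in S12 = 682.24/2600 = 0.2624.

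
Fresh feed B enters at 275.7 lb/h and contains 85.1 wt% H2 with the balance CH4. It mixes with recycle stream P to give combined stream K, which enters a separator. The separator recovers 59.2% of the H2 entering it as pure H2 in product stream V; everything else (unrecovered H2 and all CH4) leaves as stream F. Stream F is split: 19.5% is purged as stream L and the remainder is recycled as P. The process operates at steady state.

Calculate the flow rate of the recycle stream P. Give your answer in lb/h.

284.3 lb/h

CH4 enters only via B and leaves only via the purge: 275.7×0.149 = 0.195×(CH4 in F), and the separator passes all CH4, so CH4 in K = CH4 in F = 210.66 lb/h.
H2 in K: m_A = 275.7×0.851 + (1−0.195)·(1−0.592)·m_A, so m_A = 234.62/0.6716 = 349.37 lb/h.
F = (1−0.592)×349.37 + 210.66 = 353.2 lb/h.
Recycle P = (1−0.195)×353.2 = 284.33 lb/h.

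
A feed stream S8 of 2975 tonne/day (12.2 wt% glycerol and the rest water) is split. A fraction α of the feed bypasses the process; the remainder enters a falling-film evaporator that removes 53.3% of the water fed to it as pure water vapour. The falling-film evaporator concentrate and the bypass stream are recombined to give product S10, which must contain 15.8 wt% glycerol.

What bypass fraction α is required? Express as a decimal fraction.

All 2975×0.122 = 362.95 tonne/day of glycerol reaches S10, so S10 = 362.95/0.158 = 2297.2 tonne/day and vapour = 677.85 tonne/day.
The evaporator receives (1−α)·2975 of feed at 0.878 water and removes 0.533 of that water:
0.533×0.878×(1−α)×2975 = 677.85
(1−α) = 677.85/1392.2 = 0.4869;  α = 0.5131.

0.513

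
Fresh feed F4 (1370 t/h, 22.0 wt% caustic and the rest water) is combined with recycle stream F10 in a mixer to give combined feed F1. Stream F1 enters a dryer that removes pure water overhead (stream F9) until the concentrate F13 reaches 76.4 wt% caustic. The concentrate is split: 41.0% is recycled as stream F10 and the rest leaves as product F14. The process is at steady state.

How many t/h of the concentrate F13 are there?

Overall caustic balance (none leaves overhead): caustic in fresh feed = caustic in product, i.e. 1370×0.220 = (1−0.410)·F13·0.764.
F13 = 301.4/(0.764×0.590) = 668.65 t/h.

668.6 t/h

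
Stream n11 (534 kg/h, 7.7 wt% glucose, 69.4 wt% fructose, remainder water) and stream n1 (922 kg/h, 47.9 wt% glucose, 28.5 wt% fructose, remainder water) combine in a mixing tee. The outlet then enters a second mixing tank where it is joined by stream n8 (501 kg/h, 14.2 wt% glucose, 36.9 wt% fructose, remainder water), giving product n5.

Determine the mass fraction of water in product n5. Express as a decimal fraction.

0.299

Overall, product flow = 1957 kg/h.
water in = 534×0.229 + 922×0.236 + 501×0.489 = 584.87 kg/h.
water fraction in n5 = 0.299.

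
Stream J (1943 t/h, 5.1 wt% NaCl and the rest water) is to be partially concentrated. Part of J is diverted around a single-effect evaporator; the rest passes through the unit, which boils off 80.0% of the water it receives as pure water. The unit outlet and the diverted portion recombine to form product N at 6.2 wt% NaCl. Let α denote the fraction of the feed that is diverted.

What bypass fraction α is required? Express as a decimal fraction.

0.766

All 1943×0.051 = 99.093 t/h of NaCl reaches N, so N = 99.093/0.062 = 1598.3 t/h and vapour = 344.73 t/h.
The evaporator receives (1−α)·1943 of feed at 0.949 water and removes 0.800 of that water:
0.800×0.949×(1−α)×1943 = 344.73
(1−α) = 344.73/1475.1 = 0.2337;  α = 0.7663.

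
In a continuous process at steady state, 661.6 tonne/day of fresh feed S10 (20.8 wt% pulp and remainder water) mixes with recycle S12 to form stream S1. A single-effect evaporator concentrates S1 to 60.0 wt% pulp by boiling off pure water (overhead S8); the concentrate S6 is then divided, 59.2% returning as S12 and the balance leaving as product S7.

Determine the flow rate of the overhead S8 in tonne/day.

Overall pulp balance (none leaves overhead): pulp in fresh feed = pulp in product, i.e. 661.6×0.208 = (1−0.592)·S6·0.600.
S6 = 137.61/(0.600×0.408) = 562.14 tonne/day.
Recycle S12 = 0.592×562.14 = 332.79 tonne/day.
Combined feed S1 = 661.6 + 332.79 = 994.39 tonne/day.
Overhead S8 = S1 − S6 = 994.39 − 562.14 = 432.25 tonne/day.

432.2 tonne/day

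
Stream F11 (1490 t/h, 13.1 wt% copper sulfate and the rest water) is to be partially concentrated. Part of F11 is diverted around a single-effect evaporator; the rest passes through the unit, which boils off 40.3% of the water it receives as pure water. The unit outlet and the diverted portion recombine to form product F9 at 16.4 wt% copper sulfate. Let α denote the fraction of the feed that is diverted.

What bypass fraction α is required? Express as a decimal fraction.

All 1490×0.131 = 195.19 t/h of copper sulfate reaches F9, so F9 = 195.19/0.164 = 1190.2 t/h and vapour = 299.82 t/h.
The evaporator receives (1−α)·1490 of feed at 0.869 water and removes 0.403 of that water:
0.403×0.869×(1−α)×1490 = 299.82
(1−α) = 299.82/521.81 = 0.5746;  α = 0.4254.

0.425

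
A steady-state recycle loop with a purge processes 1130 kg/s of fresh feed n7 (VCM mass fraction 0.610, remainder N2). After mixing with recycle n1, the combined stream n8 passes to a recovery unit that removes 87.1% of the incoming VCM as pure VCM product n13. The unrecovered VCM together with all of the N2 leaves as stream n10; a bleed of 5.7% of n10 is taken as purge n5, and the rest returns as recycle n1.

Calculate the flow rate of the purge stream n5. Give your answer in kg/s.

446.5 kg/s

N2 enters only via n7 and leaves only via the purge: 1130×0.390 = 0.057×(N2 in n10), and the recovery unit passes all N2, so N2 in n8 = N2 in n10 = 7731.6 kg/s.
VCM in n8: m_A = 1130×0.610 + (1−0.057)·(1−0.871)·m_A, so m_A = 689.3/0.8784 = 784.76 kg/s.
n10 = (1−0.871)×784.76 + 7731.6 = 7832.8 kg/s.
Purge n5 = 0.057×7832.8 = 446.47 kg/s.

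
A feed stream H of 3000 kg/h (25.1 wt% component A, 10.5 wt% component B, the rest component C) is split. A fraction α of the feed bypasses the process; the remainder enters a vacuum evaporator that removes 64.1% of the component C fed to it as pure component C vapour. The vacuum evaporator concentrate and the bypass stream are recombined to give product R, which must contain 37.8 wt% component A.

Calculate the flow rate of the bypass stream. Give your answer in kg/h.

558.3 kg/h

All 3000×0.251 = 753 kg/h of component A reaches R, so R = 753/0.378 = 1992.1 kg/h and vapour = 1007.9 kg/h.
The evaporator receives (1−α)·3000 of feed at 0.644 component C and removes 0.641 of that component C:
0.641×0.644×(1−α)×3000 = 1007.9
(1−α) = 1007.9/1238.4 = 0.8139;  α = 0.1861.
Bypass flow = 0.1861×3000 = 558.32 kg/h.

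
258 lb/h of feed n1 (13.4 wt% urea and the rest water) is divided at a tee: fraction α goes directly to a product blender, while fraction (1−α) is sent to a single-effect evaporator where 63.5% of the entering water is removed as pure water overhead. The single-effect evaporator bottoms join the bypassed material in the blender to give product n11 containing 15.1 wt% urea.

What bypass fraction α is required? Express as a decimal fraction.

0.795

All 258×0.134 = 34.572 lb/h of urea reaches n11, so n11 = 34.572/0.151 = 228.95 lb/h and vapour = 29.046 lb/h.
The evaporator receives (1−α)·258 of feed at 0.866 water and removes 0.635 of that water:
0.635×0.866×(1−α)×258 = 29.046
(1−α) = 29.046/141.88 = 0.2047;  α = 0.7953.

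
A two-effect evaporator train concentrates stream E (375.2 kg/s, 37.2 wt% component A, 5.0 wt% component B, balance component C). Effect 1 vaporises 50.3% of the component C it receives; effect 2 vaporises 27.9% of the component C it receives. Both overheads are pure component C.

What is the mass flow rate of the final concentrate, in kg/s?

236 kg/s

component C in feed = 375.2×0.578 = 216.87 kg/s.
After stage 1: component C left = (1−0.503)×216.87 = 107.78; stream total = 266.12 kg/s.
After stage 2: component C left = (1−0.279)×107.78 = 77.711; final concentrate = 236.05 kg/s.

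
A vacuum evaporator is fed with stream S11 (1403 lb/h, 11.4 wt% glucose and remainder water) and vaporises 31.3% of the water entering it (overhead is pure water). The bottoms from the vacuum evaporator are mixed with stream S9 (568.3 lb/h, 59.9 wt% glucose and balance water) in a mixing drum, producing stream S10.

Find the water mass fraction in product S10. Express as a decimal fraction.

0.6838

Vapour removed = 0.313×0.886×1403 = 389.08 lb/h; concentrate = 1013.9 lb/h.
water reaching the mixer = 853.98 (from concentrate) + 568.3×0.401 = 1081.9 lb/h.
Product flow = 1013.9 + 568.3 = 1582.2 lb/h; water fraction = 0.6838.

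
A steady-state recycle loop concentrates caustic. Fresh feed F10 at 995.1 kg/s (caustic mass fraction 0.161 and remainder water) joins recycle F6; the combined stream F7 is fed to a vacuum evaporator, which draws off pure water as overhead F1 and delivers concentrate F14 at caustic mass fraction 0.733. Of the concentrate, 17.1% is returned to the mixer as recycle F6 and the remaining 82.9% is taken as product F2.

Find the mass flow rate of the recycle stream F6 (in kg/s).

Overall caustic balance (none leaves overhead): caustic in fresh feed = caustic in product, i.e. 995.1×0.161 = (1−0.171)·F14·0.733.
F14 = 160.21/(0.733×0.829) = 263.65 kg/s.
Recycle F6 = 0.171×263.65 = 45.085 kg/s.

45.08 kg/s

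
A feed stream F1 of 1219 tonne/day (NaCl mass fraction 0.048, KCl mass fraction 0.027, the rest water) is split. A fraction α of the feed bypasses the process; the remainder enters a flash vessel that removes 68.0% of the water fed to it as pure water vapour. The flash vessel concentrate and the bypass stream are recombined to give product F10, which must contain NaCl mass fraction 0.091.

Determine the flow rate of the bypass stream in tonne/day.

303.2 tonne/day

All 1219×0.048 = 58.512 tonne/day of NaCl reaches F10, so F10 = 58.512/0.091 = 642.99 tonne/day and vapour = 576.01 tonne/day.
The evaporator receives (1−α)·1219 of feed at 0.925 water and removes 0.680 of that water:
0.680×0.925×(1−α)×1219 = 576.01
(1−α) = 576.01/766.75 = 0.7512;  α = 0.2488.
Bypass flow = 0.2488×1219 = 303.24 tonne/day.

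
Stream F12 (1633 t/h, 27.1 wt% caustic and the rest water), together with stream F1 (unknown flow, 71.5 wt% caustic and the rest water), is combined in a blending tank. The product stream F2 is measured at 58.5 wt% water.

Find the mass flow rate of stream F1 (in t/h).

783.8 t/h

Let F1 be the unknown flow. Total out = 1633 + F1.
water balance: 1190.5 + 0.285·F1 = 0.585·(1633 + F1)
(0.285 − 0.585)·F1 = 0.585×1633 − 1190.5 = -235.15
F1 = -235.15 / -0.300 = 783.84 t/h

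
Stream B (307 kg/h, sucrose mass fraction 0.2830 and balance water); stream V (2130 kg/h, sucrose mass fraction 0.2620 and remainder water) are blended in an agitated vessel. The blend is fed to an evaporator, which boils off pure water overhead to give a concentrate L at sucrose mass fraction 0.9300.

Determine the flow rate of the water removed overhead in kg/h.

sucrose entering = 307×0.283 + 2130×0.262 = 644.94 kg/h.
All sucrose reports to L, so L = 644.94/0.930 = 693.48 kg/h.
Total feed = 2437 kg/h; overhead = 2437 − 693.48 = 1743.5 kg/h.

1744 kg/h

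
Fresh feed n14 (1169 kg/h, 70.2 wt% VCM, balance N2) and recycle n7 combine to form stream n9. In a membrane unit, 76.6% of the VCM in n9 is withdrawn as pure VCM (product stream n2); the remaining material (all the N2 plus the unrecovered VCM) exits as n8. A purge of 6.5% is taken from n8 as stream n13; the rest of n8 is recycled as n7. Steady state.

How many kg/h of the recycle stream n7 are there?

5241 kg/h

N2 enters only via n14 and leaves only via the purge: 1169×0.298 = 0.065×(N2 in n8), and the membrane unit passes all N2, so N2 in n9 = N2 in n8 = 5359.4 kg/h.
VCM in n9: m_A = 1169×0.702 + (1−0.065)·(1−0.766)·m_A, so m_A = 820.64/0.7812 = 1050.5 kg/h.
n8 = (1−0.766)×1050.5 + 5359.4 = 5605.2 kg/h.
Recycle n7 = (1−0.065)×5605.2 = 5240.9 kg/h.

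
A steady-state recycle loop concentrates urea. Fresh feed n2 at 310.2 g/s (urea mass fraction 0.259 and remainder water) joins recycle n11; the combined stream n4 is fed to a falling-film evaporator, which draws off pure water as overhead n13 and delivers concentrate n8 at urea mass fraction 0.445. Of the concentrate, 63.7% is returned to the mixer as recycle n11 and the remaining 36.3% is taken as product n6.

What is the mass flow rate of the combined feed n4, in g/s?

Overall urea balance (none leaves overhead): urea in fresh feed = urea in product, i.e. 310.2×0.259 = (1−0.637)·n8·0.445.
n8 = 80.342/(0.445×0.363) = 497.36 g/s.
Recycle n11 = 0.637×497.36 = 316.82 g/s.
Combined feed n4 = 310.2 + 316.82 = 627.02 g/s.

627 g/s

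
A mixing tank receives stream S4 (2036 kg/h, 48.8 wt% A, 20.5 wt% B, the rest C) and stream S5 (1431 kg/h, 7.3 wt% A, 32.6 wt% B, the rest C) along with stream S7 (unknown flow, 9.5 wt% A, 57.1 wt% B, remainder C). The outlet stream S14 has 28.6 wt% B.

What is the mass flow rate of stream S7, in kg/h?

Let S7 be the unknown flow. Total out = 3467 + S7.
B balance: 883.89 + 0.571·S7 = 0.286·(3467 + S7)
(0.571 − 0.286)·S7 = 0.286×3467 − 883.89 = 107.68
S7 = 107.68 / 0.285 = 377.81 kg/h

377.8 kg/h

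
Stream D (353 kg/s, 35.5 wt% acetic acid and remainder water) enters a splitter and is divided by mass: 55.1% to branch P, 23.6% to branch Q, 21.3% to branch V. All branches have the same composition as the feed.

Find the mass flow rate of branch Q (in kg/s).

Branch Q flow = 0.236×353 = 83.308 kg/s.

83.31 kg/s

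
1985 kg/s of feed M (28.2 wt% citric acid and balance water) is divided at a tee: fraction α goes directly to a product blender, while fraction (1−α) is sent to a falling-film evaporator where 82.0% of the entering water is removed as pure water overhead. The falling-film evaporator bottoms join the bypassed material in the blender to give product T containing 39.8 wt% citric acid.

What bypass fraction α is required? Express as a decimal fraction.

0.505

All 1985×0.282 = 559.77 kg/s of citric acid reaches T, so T = 559.77/0.398 = 1406.5 kg/s and vapour = 578.54 kg/s.
The evaporator receives (1−α)·1985 of feed at 0.718 water and removes 0.820 of that water:
0.820×0.718×(1−α)×1985 = 578.54
(1−α) = 578.54/1168.7 = 0.4950;  α = 0.5050.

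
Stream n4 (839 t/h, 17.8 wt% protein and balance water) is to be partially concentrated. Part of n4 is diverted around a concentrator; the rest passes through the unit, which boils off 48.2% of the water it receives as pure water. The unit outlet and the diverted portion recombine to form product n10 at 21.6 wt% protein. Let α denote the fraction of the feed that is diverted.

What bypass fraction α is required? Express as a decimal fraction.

All 839×0.178 = 149.34 t/h of protein reaches n10, so n10 = 149.34/0.216 = 691.4 t/h and vapour = 147.6 t/h.
The evaporator receives (1−α)·839 of feed at 0.822 water and removes 0.482 of that water:
0.482×0.822×(1−α)×839 = 147.6
(1−α) = 147.6/332.42 = 0.4440;  α = 0.5560.

0.556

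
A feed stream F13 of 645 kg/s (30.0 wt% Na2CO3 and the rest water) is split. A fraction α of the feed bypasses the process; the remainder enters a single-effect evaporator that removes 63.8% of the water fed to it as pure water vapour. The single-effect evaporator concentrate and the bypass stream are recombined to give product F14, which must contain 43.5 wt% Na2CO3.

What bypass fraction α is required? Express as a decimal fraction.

All 645×0.300 = 193.5 kg/s of Na2CO3 reaches F14, so F14 = 193.5/0.435 = 444.83 kg/s and vapour = 200.17 kg/s.
The evaporator receives (1−α)·645 of feed at 0.700 water and removes 0.638 of that water:
0.638×0.700×(1−α)×645 = 200.17
(1−α) = 200.17/288.06 = 0.6949;  α = 0.3051.

0.305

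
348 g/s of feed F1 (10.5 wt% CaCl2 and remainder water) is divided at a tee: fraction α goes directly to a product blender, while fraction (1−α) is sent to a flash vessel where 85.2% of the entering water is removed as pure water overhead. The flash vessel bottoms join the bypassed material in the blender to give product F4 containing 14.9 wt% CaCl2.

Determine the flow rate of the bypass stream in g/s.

213.2 g/s

All 348×0.105 = 36.54 g/s of CaCl2 reaches F4, so F4 = 36.54/0.149 = 245.23 g/s and vapour = 102.77 g/s.
The evaporator receives (1−α)·348 of feed at 0.895 water and removes 0.852 of that water:
0.852×0.895×(1−α)×348 = 102.77
(1−α) = 102.77/265.36 = 0.3873;  α = 0.6127.
Bypass flow = 0.6127×348 = 213.23 g/s.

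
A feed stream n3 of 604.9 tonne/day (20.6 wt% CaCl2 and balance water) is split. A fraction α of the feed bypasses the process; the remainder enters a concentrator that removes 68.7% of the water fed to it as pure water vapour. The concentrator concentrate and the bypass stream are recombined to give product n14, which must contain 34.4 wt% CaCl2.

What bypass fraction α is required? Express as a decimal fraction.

All 604.9×0.206 = 124.61 tonne/day of CaCl2 reaches n14, so n14 = 124.61/0.344 = 362.24 tonne/day and vapour = 242.66 tonne/day.
The evaporator receives (1−α)·604.9 of feed at 0.794 water and removes 0.687 of that water:
0.687×0.794×(1−α)×604.9 = 242.66
(1−α) = 242.66/329.96 = 0.7354;  α = 0.2646.

0.265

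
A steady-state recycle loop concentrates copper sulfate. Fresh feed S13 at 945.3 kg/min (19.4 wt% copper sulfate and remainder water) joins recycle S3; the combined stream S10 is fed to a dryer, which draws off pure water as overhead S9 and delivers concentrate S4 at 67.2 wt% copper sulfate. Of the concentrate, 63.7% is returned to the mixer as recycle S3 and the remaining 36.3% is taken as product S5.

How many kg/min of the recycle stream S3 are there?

478.9 kg/min

Overall copper sulfate balance (none leaves overhead): copper sulfate in fresh feed = copper sulfate in product, i.e. 945.3×0.194 = (1−0.637)·S4·0.672.
S4 = 183.39/(0.672×0.363) = 751.79 kg/min.
Recycle S3 = 0.637×751.79 = 478.89 kg/min.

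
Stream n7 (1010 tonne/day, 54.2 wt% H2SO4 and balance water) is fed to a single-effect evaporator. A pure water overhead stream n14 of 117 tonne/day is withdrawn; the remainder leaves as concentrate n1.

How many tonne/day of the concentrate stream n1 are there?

893 tonne/day

Concentrate = 1010 − 117 = 893 tonne/day.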